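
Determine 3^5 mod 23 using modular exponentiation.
By repeated squaring mod 23: 3^{1}≡3, 3^{2}≡9, 3^{4}≡12. Then 3^{5} = 3^{4+1} ≡ 12 × 3 ≡ 13 mod 23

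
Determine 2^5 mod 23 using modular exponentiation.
By repeated squaring (mod 23): 2^{1}≡2, 2^{2}≡4, 2^{4}≡16. Then 2^{5} = 2^{4+1} ≡ 16 × 2 ≡ 9 (mod 23)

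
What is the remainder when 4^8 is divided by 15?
By repeated squaring (mod 15): 4^{1}≡4, 4^{2}≡1, 4^{4}≡1, 4^{8}≡1. So 4^{8} ≡ 1 (mod 15)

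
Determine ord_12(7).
Powers of 7 mod 12: 7^1≡7, 7^2≡1. So the order of 7 is 2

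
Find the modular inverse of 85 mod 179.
Since 179 is prime, by Fermat 85^(-1) ≡ 85^{177} ≡ 139 mod 179. Verify: 85 × 139 = 11815 ≡ 1 mod 179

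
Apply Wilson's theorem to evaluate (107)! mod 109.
(108)! = (107)! × (108) ≡ -1 mod 109. So (107)! ≡ -1 × (108)^(-1) ≡ (-1)×(-1) = 1 mod 109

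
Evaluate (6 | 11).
(6/11) = 6^{5} mod 11 = -1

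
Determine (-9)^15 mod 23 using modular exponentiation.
By repeated squaring (mod 23): (-9)^{1}≡14, (-9)^{2}≡12, (-9)^{4}≡6, (-9)^{8}≡13. Then (-9)^{15} = (-9)^{8+4+2+1} ≡ 13 × 6 × 12 × 14 ≡ 17 (mod 23)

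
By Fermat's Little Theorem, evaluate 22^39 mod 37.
By Fermat: 22^{36} ≡ 1 mod 37. So 22^{39} = 22^{36} · 22^{3} ≡ 22^{3} ≡ 29 mod 37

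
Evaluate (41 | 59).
(41/59) = 41^{29} mod 59 = 1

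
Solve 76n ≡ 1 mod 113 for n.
Since 113 is prime, by Fermat 76^(-1) ≡ 76^{111} ≡ 58 mod 113. Verify: 76 × 58 = 4408 ≡ 1 mod 113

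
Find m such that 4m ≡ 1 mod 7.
Since 7 is prime, by Fermat 4^(-1) ≡ 4^{5} ≡ 2 mod 7. Verify: 4 × 2 = 8 ≡ 1 mod 7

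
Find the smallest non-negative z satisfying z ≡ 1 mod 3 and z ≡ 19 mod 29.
M = 3 × 29 = 87. M₁ = 29, y₁ ≡ 2 mod 3. M₂ = 3, y₂ ≡ 10 mod 29. z = 1×29×2 + 19×3×10 ≡ 19 mod 87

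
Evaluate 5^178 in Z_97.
Using Fermat: 5^{96} ≡ 1 (mod 97). 178 ≡ 82 (mod 96). So 5^{178} ≡ 5^{82} ≡ 95 (mod 97)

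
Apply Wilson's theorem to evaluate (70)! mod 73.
(72)! = (70)! × (71) × (72) ≡ -1 mod 73. So (70)! ≡ -1 × [(72)(71)]^(-1) ≡ 36 mod 73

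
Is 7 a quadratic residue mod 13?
By Euler's criterion: 7^{6} ≡ 12 (mod 13). Since this equals -1 (≡ 12), 7 is not a QR.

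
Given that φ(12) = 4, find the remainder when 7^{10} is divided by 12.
By Euler: 7^{4} ≡ 1 (mod 12) since gcd(7, 12) = 1. 10 = 2×4 + 2. So 7^{10} ≡ 7^{2} ≡ 1 (mod 12)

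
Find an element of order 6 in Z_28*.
3 has order 6 mod 28 since 3^{6} ≡ 1 (mod 28) and no smaller power works.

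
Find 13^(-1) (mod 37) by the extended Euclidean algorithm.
Extended GCD: 13(-17) + 37(6) = 1. So 13^(-1) ≡ -17 ≡ 20 (mod 37). Verify: 13 × 20 = 260 ≡ 1 (mod 37)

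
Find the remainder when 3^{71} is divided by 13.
By Fermat: 3^{12} ≡ 1 (mod 13). 71 = 5×12 + 11. So 3^{71} ≡ 3^{11} ≡ 9 (mod 13)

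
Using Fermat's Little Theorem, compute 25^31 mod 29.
By Fermat: 25^{28} ≡ 1 mod 29. So 25^{31} = 25^{28} · 25^{3} ≡ 25^{3} ≡ 23 mod 29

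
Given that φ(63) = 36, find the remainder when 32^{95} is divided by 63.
By Euler: 32^{36} ≡ 1 (mod 63) since gcd(32, 63) = 1. 95 = 2×36 + 23. So 32^{95} ≡ 32^{23} ≡ 2 (mod 63)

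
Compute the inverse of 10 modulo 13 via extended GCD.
Extended GCD: 10(4) + 13(-3) = 1. So 10^(-1) ≡ 4 (mod 13). Verify: 10 × 4 = 40 ≡ 1 (mod 13)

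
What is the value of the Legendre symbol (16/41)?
(16/41) = 16^{20} mod 41 = 1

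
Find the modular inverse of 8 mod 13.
Since 13 is prime, by Fermat 8^(-1) ≡ 8^{11} ≡ 5 mod 13. Verify: 8 × 5 = 40 ≡ 1 mod 13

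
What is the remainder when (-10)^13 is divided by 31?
By repeated squaring (mod 31): (-10)^{1}≡21, (-10)^{2}≡7, (-10)^{4}≡18, (-10)^{8}≡14. Then (-10)^{13} = (-10)^{8+4+1} ≡ 14 × 18 × 21 ≡ 22 (mod 31)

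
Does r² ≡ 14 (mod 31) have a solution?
By Euler's criterion: 14^{15} ≡ 1 (mod 31). Since this equals 1, 14 is a QR.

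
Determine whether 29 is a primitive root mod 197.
29^{49} ≡ 1 mod 197 and 49 < 196, so ord_197(29) = 49 ≠ 196 and 29 is not a primitive root.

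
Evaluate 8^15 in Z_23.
By repeated squaring (mod 23): 8^{1}≡8, 8^{2}≡18, 8^{4}≡2, 8^{8}≡4. Then 8^{15} = 8^{8+4+2+1} ≡ 4 × 2 × 18 × 8 ≡ 2 (mod 23)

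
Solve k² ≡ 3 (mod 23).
The square roots of 3 mod 23 are 16 and 7. Verify: 16² = 256 ≡ 3 (mod 23)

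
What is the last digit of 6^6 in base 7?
Using Fermat: 6^{6} ≡ 1 mod 7. 6 ≡ 0 mod 6. So 6^{6} ≡ 6^{0} ≡ 1 mod 7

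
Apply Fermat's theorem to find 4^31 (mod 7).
By Fermat: 4^{6} ≡ 1 (mod 7). 31 = 5×6 + 1. So 4^{31} ≡ 4^{1} ≡ 4 (mod 7)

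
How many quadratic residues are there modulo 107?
Exactly half the non-zero residues mod a prime are QRs: (107-1)/2 = 53.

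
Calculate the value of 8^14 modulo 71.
By repeated squaring mod 71: 8^{1}≡8, 8^{2}≡64, 8^{4}≡49, 8^{8}≡58. Then 8^{14} = 8^{8+4+2} ≡ 58 × 49 × 64 ≡ 57 mod 71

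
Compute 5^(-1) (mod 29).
Since 29 is prime, by Fermat 5^(-1) ≡ 5^{27} ≡ 6 (mod 29). Verify: 5 × 6 = 30 ≡ 1 (mod 29)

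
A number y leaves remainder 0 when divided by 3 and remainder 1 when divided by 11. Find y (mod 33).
M = 3 × 11 = 33. M₁ = 11, y₁ ≡ 2 (mod 3). M₂ = 3, y₂ ≡ 4 (mod 11). y = 0×11×2 + 1×3×4 ≡ 12 (mod 33)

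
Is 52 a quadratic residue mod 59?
By Euler's criterion: 52^{29} ≡ 58 (mod 59). Since this equals -1 (≡ 58), 52 is not a QR.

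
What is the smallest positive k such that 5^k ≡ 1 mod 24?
Powers of 5 mod 24: 5^1≡5, 5^2≡1. So the order of 5 is 2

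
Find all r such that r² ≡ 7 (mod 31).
The square roots of 7 mod 31 are 10 and 21. Verify: 10² = 100 ≡ 7 (mod 31)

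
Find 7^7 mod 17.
By repeated squaring mod 17: 7^{1}≡7, 7^{2}≡15, 7^{4}≡4. Then 7^{7} = 7^{4+2+1} ≡ 4 × 15 × 7 ≡ 12 mod 17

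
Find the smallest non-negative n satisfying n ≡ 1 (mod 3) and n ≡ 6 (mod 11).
M = 3 × 11 = 33. M₁ = 11, y₁ ≡ 2 (mod 3). M₂ = 3, y₂ ≡ 4 (mod 11). n = 1×11×2 + 6×3×4 ≡ 28 (mod 33)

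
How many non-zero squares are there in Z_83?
Exactly half the non-zero residues mod a prime are QRs: (83-1)/2 = 41.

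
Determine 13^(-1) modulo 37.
Since 37 is prime, by Fermat 13^(-1) ≡ 13^{35} ≡ 20 mod 37. Verify: 13 × 20 = 260 ≡ 1 mod 37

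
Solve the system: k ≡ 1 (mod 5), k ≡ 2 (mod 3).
M = 5 × 3 = 15. M₁ = 3, y₁ ≡ 2 (mod 5). M₂ = 5, y₂ ≡ 2 (mod 3). k = 1×3×2 + 2×5×2 ≡ 11 (mod 15)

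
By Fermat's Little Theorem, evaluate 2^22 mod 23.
By Fermat's Little Theorem, 2^{22} ≡ 1 (mod 23) since 23 is prime and gcd(2, 23) = 1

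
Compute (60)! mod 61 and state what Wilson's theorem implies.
(60)! mod 61 = 60. Since this equals -1 mod 61, Wilson confirms 61 is prime.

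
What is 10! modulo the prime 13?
(12)! = (10)! × (11) × (12) ≡ -1 (mod 13). So (10)! ≡ -1 × [(12)(11)]^(-1) ≡ 6 (mod 13)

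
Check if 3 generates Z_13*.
3^{3} ≡ 1 mod 13 and 3 < 12, so ord_13(3) = 3 ≠ 12 and 3 is not a primitive root.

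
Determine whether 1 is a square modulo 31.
By Euler's criterion: 1^{15} ≡ 1 (mod 31). Since this equals 1, 1 is a QR.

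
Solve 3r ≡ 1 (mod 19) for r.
Since 19 is prime, by Fermat 3^(-1) ≡ 3^{17} ≡ 13 (mod 19). Verify: 3 × 13 = 39 ≡ 1 (mod 19)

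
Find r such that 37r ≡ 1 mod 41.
Since 41 is prime, by Fermat 37^(-1) ≡ 37^{39} ≡ 10 mod 41. Verify: 37 × 10 = 370 ≡ 1 mod 41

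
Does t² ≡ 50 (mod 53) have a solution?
By Euler's criterion: 50^{26} ≡ 52 (mod 53). Since this equals -1 (≡ 52), 50 is not a QR.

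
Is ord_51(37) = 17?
Powers of 37 mod 51: 37^1≡37, 37^2≡43, 37^3≡10, 37^4≡13, 37^5≡22, 37^6≡49, 37^7≡28, 37^8≡16, 37^9≡31, 37^10≡25, 37^11≡7, 37^12≡4, 37^13≡46, 37^14≡19, 37^15≡40, 37^16≡1. Already 37^16≡1, so the order is 16 < 17. No, the actual order is 16.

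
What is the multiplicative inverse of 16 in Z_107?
Since 107 is prime, by Fermat 16^(-1) ≡ 16^{105} ≡ 87 mod 107. Verify: 16 × 87 = 1392 ≡ 1 mod 107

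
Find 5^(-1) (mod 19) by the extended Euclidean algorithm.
Extended GCD: 5(4) + 19(-1) = 1. So 5^(-1) ≡ 4 (mod 19). Verify: 5 × 4 = 20 ≡ 1 (mod 19)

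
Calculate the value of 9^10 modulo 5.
Using Fermat: 9^{4} ≡ 1 (mod 5). 10 ≡ 2 (mod 4). So 9^{10} ≡ 9^{2} ≡ 1 (mod 5)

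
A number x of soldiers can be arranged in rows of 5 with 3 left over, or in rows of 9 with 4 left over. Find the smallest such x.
M = 5 × 9 = 45. M₁ = 9, y₁ ≡ 4 (mod 5). M₂ = 5, y₂ ≡ 2 (mod 9). x = 3×9×4 + 4×5×2 ≡ 13 (mod 45)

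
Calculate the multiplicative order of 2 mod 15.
Powers of 2 mod 15: 2^1≡2, 2^2≡4, 2^3≡8, 2^4≡1. So the order of 2 is 4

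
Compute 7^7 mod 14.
By repeated squaring mod 14: 7^{1}≡7, 7^{2}≡7, 7^{4}≡7. Then 7^{7} = 7^{4+2+1} ≡ 7 × 7 × 7 ≡ 7 mod 14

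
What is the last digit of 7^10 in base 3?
Using Fermat: 7^{2} ≡ 1 (mod 3). 10 ≡ 0 (mod 2). So 7^{10} ≡ 7^{0} ≡ 1 (mod 3)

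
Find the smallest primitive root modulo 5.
g = 2. Powers: [2, 4, 3, 1] generates all 4 non-zero residues.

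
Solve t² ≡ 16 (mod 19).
The square roots of 16 mod 19 are 4 and 15. Verify: 4² = 16 ≡ 16 (mod 19)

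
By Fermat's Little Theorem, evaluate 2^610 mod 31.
By Fermat: 2^{30} ≡ 1 mod 31. 610 ≡ 10 mod 30. So 2^{610} ≡ 2^{10} ≡ 1 mod 31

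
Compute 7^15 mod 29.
By repeated squaring mod 29: 7^{1}≡7, 7^{2}≡20, 7^{4}≡23, 7^{8}≡7. Then 7^{15} = 7^{8+4+2+1} ≡ 7 × 23 × 20 × 7 ≡ 7 mod 29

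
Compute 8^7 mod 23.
By repeated squaring (mod 23): 8^{1}≡8, 8^{2}≡18, 8^{4}≡2. Then 8^{7} = 8^{4+2+1} ≡ 2 × 18 × 8 ≡ 12 (mod 23)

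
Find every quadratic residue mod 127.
Squares in Z_127*: {1, 2, 4, 8, 9, 11, 13, 15, 16, 17, 18, 19, 21, 22, 25, 26, 30, 31, 32, 34, 35, 36, 37, 38, 41, 42, 44, 47, 49, 50, 52, 60, 61, 62, 64, 68, 69, 70, 71, 72, 73, 74, 76, 79, 81, 82, 84, 87, 88, 94, 98, 99, 100, 103, 104, 107, 113, 115, 117, 120, 121, 122, 124}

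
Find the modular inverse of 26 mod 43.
Since 43 is prime, by Fermat 26^(-1) ≡ 26^{41} ≡ 5 mod 43. Verify: 26 × 5 = 130 ≡ 1 mod 43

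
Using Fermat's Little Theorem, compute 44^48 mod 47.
By Fermat: 44^{46} ≡ 1 (mod 47). So 44^{48} = 44^{46} · 44^{2} ≡ 44^{2} ≡ 9 (mod 47)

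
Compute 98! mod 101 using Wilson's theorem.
(100)! = (98)! × (99) × (100) ≡ -1 mod 101. So (98)! ≡ -1 × [(100)(99)]^(-1) ≡ 50 mod 101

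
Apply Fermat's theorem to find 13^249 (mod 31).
By Fermat: 13^{30} ≡ 1 (mod 31). 249 ≡ 9 (mod 30). So 13^{249} ≡ 13^{9} ≡ 29 (mod 31)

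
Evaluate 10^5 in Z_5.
By repeated squaring mod 5: 10^{1}≡0, 10^{2}≡0, 10^{4}≡0. Then 10^{5} = 10^{4+1} ≡ 0 × 0 ≡ 0 mod 5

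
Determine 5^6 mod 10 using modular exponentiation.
By repeated squaring mod 10: 5^{1}≡5, 5^{2}≡5, 5^{4}≡5. Then 5^{6} = 5^{4+2} ≡ 5 × 5 ≡ 5 mod 10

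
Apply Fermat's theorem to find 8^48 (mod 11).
By Fermat: 8^{10} ≡ 1 (mod 11). 48 = 4×10 + 8. So 8^{48} ≡ 8^{8} ≡ 5 (mod 11)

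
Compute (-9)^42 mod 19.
Using Fermat: (-9)^{18} ≡ 1 (mod 19). 42 ≡ 6 (mod 18). So (-9)^{42} ≡ (-9)^{6} ≡ 11 (mod 19)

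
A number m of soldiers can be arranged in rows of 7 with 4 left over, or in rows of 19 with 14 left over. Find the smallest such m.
M = 7 × 19 = 133. M₁ = 19, y₁ ≡ 3 (mod 7). M₂ = 7, y₂ ≡ 11 (mod 19). m = 4×19×3 + 14×7×11 ≡ 109 (mod 133)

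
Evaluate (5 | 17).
(5/17) = 5^{8} mod 17 = -1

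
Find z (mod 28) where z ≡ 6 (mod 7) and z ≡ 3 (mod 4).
M = 7 × 4 = 28. M₁ = 4, y₁ ≡ 2 (mod 7). M₂ = 7, y₂ ≡ 3 (mod 4). z = 6×4×2 + 3×7×3 ≡ 27 (mod 28)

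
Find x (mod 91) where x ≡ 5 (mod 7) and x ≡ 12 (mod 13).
M = 7 × 13 = 91. M₁ = 13, y₁ ≡ 6 (mod 7). M₂ = 7, y₂ ≡ 2 (mod 13). x = 5×13×6 + 12×7×2 ≡ 12 (mod 91)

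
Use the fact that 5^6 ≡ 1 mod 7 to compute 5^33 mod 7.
By Fermat: 5^{6} ≡ 1 mod 7. 33 = 5×6 + 3. So 5^{33} ≡ 5^{3} ≡ 6 mod 7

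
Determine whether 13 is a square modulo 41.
By Euler's criterion: 13^{20} ≡ 40 (mod 41). Since this equals -1 (≡ 40), 13 is not a QR.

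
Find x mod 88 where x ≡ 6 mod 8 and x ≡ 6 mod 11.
M = 8 × 11 = 88. M₁ = 11, y₁ ≡ 3 mod 8. M₂ = 8, y₂ ≡ 7 mod 11. x = 6×11×3 + 6×8×7 ≡ 6 mod 88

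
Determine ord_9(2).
Powers of 2 mod 9: 2^1≡2, 2^2≡4, 2^3≡8, 2^4≡7, 2^5≡5, 2^6≡1. So the order of 2 is 6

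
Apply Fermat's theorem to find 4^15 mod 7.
By Fermat: 4^{6} ≡ 1 mod 7. 15 = 2×6 + 3. So 4^{15} ≡ 4^{3} ≡ 1 mod 7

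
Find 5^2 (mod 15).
5^{2} = 25 ≡ 10 (mod 15)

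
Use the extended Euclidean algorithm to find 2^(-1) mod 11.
Extended GCD: 2(-5) + 11(1) = 1. So 2^(-1) ≡ -5 ≡ 6 mod 11. Verify: 2 × 6 = 12 ≡ 1 mod 11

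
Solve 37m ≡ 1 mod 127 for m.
Since 127 is prime, by Fermat 37^(-1) ≡ 37^{125} ≡ 103 mod 127. Verify: 37 × 103 = 3811 ≡ 1 mod 127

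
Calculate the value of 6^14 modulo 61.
By repeated squaring (mod 61): 6^{1}≡6, 6^{2}≡36, 6^{4}≡15, 6^{8}≡42. Then 6^{14} = 6^{8+4+2} ≡ 42 × 15 × 36 ≡ 49 (mod 61)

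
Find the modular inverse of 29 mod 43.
Since 43 is prime, by Fermat 29^(-1) ≡ 29^{41} ≡ 3 (mod 43). Verify: 29 × 3 = 87 ≡ 1 (mod 43)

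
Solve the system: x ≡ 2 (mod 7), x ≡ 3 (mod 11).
M = 7 × 11 = 77. M₁ = 11, y₁ ≡ 2 (mod 7). M₂ = 7, y₂ ≡ 8 (mod 11). x = 2×11×2 + 3×7×8 ≡ 58 (mod 77)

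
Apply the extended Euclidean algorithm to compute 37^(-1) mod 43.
Extended GCD: 37(7) + 43(-6) = 1. So 37^(-1) ≡ 7 (mod 43). Verify: 37 × 7 = 259 ≡ 1 (mod 43)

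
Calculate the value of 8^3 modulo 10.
8^{3} = 512 ≡ 2 (mod 10)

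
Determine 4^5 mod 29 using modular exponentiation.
By repeated squaring mod 29: 4^{1}≡4, 4^{2}≡16, 4^{4}≡24. Then 4^{5} = 4^{4+1} ≡ 24 × 4 ≡ 9 mod 29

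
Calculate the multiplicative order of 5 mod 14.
Powers of 5 mod 14: 5^1≡5, 5^2≡11, 5^3≡13, 5^4≡9, 5^5≡3, 5^6≡1. Order = 6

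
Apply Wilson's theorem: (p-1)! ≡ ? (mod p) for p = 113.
By Wilson's theorem, (112)! ≡ -1 ≡ 112 mod 113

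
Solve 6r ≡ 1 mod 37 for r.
Since 37 is prime, by Fermat 6^(-1) ≡ 6^{35} ≡ 31 mod 37. Verify: 6 × 31 = 186 ≡ 1 mod 37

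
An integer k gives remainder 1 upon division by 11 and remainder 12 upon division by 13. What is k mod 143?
M = 11 × 13 = 143. M₁ = 13, y₁ ≡ 6 mod 11. M₂ = 11, y₂ ≡ 6 mod 13. k = 1×13×6 + 12×11×6 ≡ 12 mod 143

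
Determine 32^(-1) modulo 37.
Since 37 is prime, by Fermat 32^(-1) ≡ 32^{35} ≡ 22 mod 37. Verify: 32 × 22 = 704 ≡ 1 mod 37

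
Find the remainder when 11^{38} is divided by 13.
By Fermat: 11^{12} ≡ 1 (mod 13). 38 = 3×12 + 2. So 11^{38} ≡ 11^{2} ≡ 4 (mod 13)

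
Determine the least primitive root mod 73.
g = 5. For each prime q|72: 5^{36}≡72, 5^{24}≡8, none ≡ 1, so ord_73(5) = 72 and 5 is a primitive root.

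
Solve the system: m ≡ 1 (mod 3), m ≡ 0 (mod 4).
M = 3 × 4 = 12. M₁ = 4, y₁ ≡ 1 (mod 3). M₂ = 3, y₂ ≡ 3 (mod 4). m = 1×4×1 + 0×3×3 ≡ 4 (mod 12)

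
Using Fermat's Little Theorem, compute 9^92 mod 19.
By Fermat: 9^{18} ≡ 1 mod 19. 92 = 5×18 + 2. So 9^{92} ≡ 9^{2} ≡ 5 mod 19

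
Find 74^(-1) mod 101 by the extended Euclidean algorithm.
Extended GCD: 74(-15) + 101(11) = 1. So 74^(-1) ≡ -15 ≡ 86 mod 101. Verify: 74 × 86 = 6364 ≡ 1 mod 101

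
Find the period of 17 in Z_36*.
Powers of 17 mod 36: 17^1≡17, 17^2≡1. Order = 2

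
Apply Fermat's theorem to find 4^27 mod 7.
By Fermat: 4^{6} ≡ 1 mod 7. 27 = 4×6 + 3. So 4^{27} ≡ 4^{3} ≡ 1 mod 7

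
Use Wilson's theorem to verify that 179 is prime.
(178)! mod 179 = 178. Since this equals -1 (mod 179), Wilson confirms 179 is prime.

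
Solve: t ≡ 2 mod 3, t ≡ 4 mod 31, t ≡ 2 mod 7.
M = 3 × 31 × 7 = 651. M₁ = 217, y₁ ≡ 1 mod 3. M₂ = 21, y₂ ≡ 3 mod 31. M₃ = 93, y₃ ≡ 4 mod 7. t = 2×217×1 + 4×21×3 + 2×93×4 ≡ 128 mod 651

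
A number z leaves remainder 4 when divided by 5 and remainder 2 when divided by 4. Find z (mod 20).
M = 5 × 4 = 20. M₁ = 4, y₁ ≡ 4 (mod 5). M₂ = 5, y₂ ≡ 1 (mod 4). z = 4×4×4 + 2×5×1 ≡ 14 (mod 20)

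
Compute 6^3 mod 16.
6^{3} = 216 ≡ 8 (mod 16)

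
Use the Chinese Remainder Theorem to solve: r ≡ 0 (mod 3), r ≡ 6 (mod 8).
M = 3 × 8 = 24. M₁ = 8, y₁ ≡ 2 (mod 3). M₂ = 3, y₂ ≡ 3 (mod 8). r = 0×8×2 + 6×3×3 ≡ 6 (mod 24)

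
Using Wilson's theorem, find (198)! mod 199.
By Wilson's theorem, (198)! ≡ -1 ≡ 198 mod 199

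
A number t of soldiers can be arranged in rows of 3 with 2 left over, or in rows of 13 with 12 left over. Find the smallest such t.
M = 3 × 13 = 39. M₁ = 13, y₁ ≡ 1 (mod 3). M₂ = 3, y₂ ≡ 9 (mod 13). t = 2×13×1 + 12×3×9 ≡ 38 (mod 39)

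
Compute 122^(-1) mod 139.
Since 139 is prime, by Fermat 122^(-1) ≡ 122^{137} ≡ 49 mod 139. Verify: 122 × 49 = 5978 ≡ 1 mod 139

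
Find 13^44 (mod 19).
Using Fermat: 13^{18} ≡ 1 (mod 19). 44 ≡ 8 (mod 18). So 13^{44} ≡ 13^{8} ≡ 16 (mod 19)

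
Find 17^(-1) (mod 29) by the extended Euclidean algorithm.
Extended GCD: 17(12) + 29(-7) = 1. So 17^(-1) ≡ 12 (mod 29). Verify: 17 × 12 = 204 ≡ 1 (mod 29)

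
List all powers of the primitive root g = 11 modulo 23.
11^1, 11^2, ..., 11^{22} mod 23: [11, 6, 20, 13, 5, 9, 7, 8, 19, 2, 22, 12, 17, 3, 10, 18, 14, 16, 15, 4, 21, 1]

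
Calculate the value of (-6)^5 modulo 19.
By repeated squaring mod 19: (-6)^{1}≡13, (-6)^{2}≡17, (-6)^{4}≡4. Then (-6)^{5} = (-6)^{4+1} ≡ 4 × 13 ≡ 14 mod 19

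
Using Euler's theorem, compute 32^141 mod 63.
By Euler: 32^{36} ≡ 1 (mod 63) since gcd(32, 63) = 1. 141 = 3×36 + 33. So 32^{141} ≡ 32^{33} ≡ 8 (mod 63)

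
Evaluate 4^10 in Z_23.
By repeated squaring (mod 23): 4^{1}≡4, 4^{2}≡16, 4^{4}≡3, 4^{8}≡9. Then 4^{10} = 4^{8+2} ≡ 9 × 16 ≡ 6 (mod 23)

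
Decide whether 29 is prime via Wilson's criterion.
(28)! mod 29 = 28. Since 28 ≡ -1 (mod 29), 29 is prime.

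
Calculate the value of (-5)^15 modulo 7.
Using Fermat: (-5)^{6} ≡ 1 (mod 7). 15 ≡ 3 (mod 6). So (-5)^{15} ≡ (-5)^{3} ≡ 1 (mod 7)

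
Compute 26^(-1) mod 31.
Since 31 is prime, by Fermat 26^(-1) ≡ 26^{29} ≡ 6 mod 31. Verify: 26 × 6 = 156 ≡ 1 mod 31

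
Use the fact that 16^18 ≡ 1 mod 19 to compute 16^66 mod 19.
By Fermat: 16^{18} ≡ 1 mod 19. 66 = 3×18 + 12. So 16^{66} ≡ 16^{12} ≡ 11 mod 19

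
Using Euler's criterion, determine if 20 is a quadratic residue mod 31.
By Euler's criterion: 20^{15} ≡ 1 mod 31. Since this equals 1, 20 is a QR.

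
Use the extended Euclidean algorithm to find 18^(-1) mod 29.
Extended GCD: 18(-8) + 29(5) = 1. So 18^(-1) ≡ -8 ≡ 21 mod 29. Verify: 18 × 21 = 378 ≡ 1 mod 29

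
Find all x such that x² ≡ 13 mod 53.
The square roots of 13 mod 53 are 15 and 38. Verify: 15² = 225 ≡ 13 mod 53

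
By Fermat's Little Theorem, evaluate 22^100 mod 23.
By Fermat: 22^{22} ≡ 1 (mod 23). 100 = 4×22 + 12. So 22^{100} ≡ 22^{12} ≡ 1 (mod 23)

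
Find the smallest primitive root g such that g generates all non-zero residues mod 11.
g = 2. Powers: [2, 4, 8, 5, 10, 9, 7, ...] generates all 10 non-zero residues.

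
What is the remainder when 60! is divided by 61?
By Wilson's theorem, (60)! ≡ -1 ≡ 60 (mod 61)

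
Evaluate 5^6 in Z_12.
By repeated squaring mod 12: 5^{1}≡5, 5^{2}≡1, 5^{4}≡1. Then 5^{6} = 5^{4+2} ≡ 1 × 1 ≡ 1 mod 12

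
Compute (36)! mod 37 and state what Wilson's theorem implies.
(36)! mod 37 = 36. Since this equals -1 mod 37, Wilson confirms 37 is prime.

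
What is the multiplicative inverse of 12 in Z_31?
Since 31 is prime, by Fermat 12^(-1) ≡ 12^{29} ≡ 13 (mod 31). Verify: 12 × 13 = 156 ≡ 1 (mod 31)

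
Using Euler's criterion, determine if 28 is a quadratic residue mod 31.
By Euler's criterion: 28^{15} ≡ 1 mod 31. Since this equals 1, 28 is a QR.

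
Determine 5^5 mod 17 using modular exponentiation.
By repeated squaring (mod 17): 5^{1}≡5, 5^{2}≡8, 5^{4}≡13. Then 5^{5} = 5^{4+1} ≡ 13 × 5 ≡ 14 (mod 17)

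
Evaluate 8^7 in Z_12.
By repeated squaring (mod 12): 8^{1}≡8, 8^{2}≡4, 8^{4}≡4. Then 8^{7} = 8^{4+2+1} ≡ 4 × 4 × 8 ≡ 8 (mod 12)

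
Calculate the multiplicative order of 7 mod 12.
Powers of 7 mod 12: 7^1≡7, 7^2≡1. Order = 2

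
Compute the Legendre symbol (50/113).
(50/113) = 50^{56} mod 113 = 1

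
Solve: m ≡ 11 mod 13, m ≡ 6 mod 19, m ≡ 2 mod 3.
M = 13 × 19 × 3 = 741. M₁ = 57, y₁ ≡ 8 mod 13. M₂ = 39, y₂ ≡ 1 mod 19. M₃ = 247, y₃ ≡ 1 mod 3. m = 11×57×8 + 6×39×1 + 2×247×1 ≡ 557 mod 741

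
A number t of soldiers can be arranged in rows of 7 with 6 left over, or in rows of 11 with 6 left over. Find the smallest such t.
M = 7 × 11 = 77. M₁ = 11, y₁ ≡ 2 (mod 7). M₂ = 7, y₂ ≡ 8 (mod 11). t = 6×11×2 + 6×7×8 ≡ 6 (mod 77)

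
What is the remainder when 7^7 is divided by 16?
By repeated squaring mod 16: 7^{1}≡7, 7^{2}≡1, 7^{4}≡1. Then 7^{7} = 7^{4+2+1} ≡ 1 × 1 × 7 ≡ 7 mod 16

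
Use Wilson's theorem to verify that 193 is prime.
(192)! mod 193 = 192. Since this equals -1 mod 193, Wilson confirms 193 is prime.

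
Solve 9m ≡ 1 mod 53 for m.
Since 53 is prime, by Fermat 9^(-1) ≡ 9^{51} ≡ 6 mod 53. Verify: 9 × 6 = 54 ≡ 1 mod 53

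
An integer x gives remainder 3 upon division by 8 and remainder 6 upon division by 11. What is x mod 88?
M = 8 × 11 = 88. M₁ = 11, y₁ ≡ 3 mod 8. M₂ = 8, y₂ ≡ 7 mod 11. x = 3×11×3 + 6×8×7 ≡ 83 mod 88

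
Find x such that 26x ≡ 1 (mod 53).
Since 53 is prime, by Fermat 26^(-1) ≡ 26^{51} ≡ 51 (mod 53). Verify: 26 × 51 = 1326 ≡ 1 (mod 53)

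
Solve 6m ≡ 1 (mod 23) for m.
Since 23 is prime, by Fermat 6^(-1) ≡ 6^{21} ≡ 4 (mod 23). Verify: 6 × 4 = 24 ≡ 1 (mod 23)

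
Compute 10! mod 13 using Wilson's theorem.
(12)! = (10)! × (11) × (12) ≡ -1 mod 13. So (10)! ≡ -1 × [(12)(11)]^(-1) ≡ 6 mod 13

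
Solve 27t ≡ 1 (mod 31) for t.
Since 31 is prime, by Fermat 27^(-1) ≡ 27^{29} ≡ 23 (mod 31). Verify: 27 × 23 = 621 ≡ 1 (mod 31)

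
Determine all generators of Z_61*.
There are φ(60) = 16 primitive roots mod 61: {2, 6, 7, 10, 17, 18, 26, 30, 31, 35, 43, 44, 51, 54, 55, 59}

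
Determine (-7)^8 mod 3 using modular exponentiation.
Using Fermat: (-7)^{2} ≡ 1 mod 3. 8 ≡ 0 mod 2. So (-7)^{8} ≡ (-7)^{0} ≡ 1 mod 3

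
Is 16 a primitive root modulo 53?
16^{13} ≡ 1 (mod 53) and 13 < 52, so ord_53(16) = 13 ≠ 52 and 16 is not a primitive root.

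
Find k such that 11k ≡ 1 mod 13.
Since 13 is prime, by Fermat 11^(-1) ≡ 11^{11} ≡ 6 mod 13. Verify: 11 × 6 = 66 ≡ 1 mod 13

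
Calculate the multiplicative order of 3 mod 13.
Powers of 3 mod 13: 3^1≡3, 3^2≡9, 3^3≡1. So the order of 3 is 3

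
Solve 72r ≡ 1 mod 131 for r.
Since 131 is prime, by Fermat 72^(-1) ≡ 72^{129} ≡ 111 mod 131. Verify: 72 × 111 = 7992 ≡ 1 mod 131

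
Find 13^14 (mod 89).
By repeated squaring (mod 89): 13^{1}≡13, 13^{2}≡80, 13^{4}≡81, 13^{8}≡64. Then 13^{14} = 13^{8+4+2} ≡ 64 × 81 × 80 ≡ 69 (mod 89)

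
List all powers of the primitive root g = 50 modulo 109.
50^1, 50^2, ..., 50^{108} mod 109: [50, 102, 86, 49, 52, 93, 72, 3, 41, 88, 40, 38, 47, 61, 107, 9, 14, 46, 11, 5, 32, 74, 103, 27, 42, 29, 33, 15, 96, 4, 91, 81, 17, 87, 99, 45, 70, 12, 55, 25, 51, 43, 79, 26, 101, 36, 56, 75, 44, 20, 19, 78, 85, 108, 59, 7, 23, 60, 57, 16, 37, 106, 68, 21, 69, 71, 62, 48, 2, 100, 95, 63, 98, 104, 77, 35, 6, 82, 67, 80, 76, 94, 13, 105, 18, 28, 92, 22, 10, 64, 39, 97, 54, 84, 58, 66, 30, 83, 8, 73, 53, 34, 65, 89, 90, 31, 24, 1]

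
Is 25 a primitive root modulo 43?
25^{21} ≡ 1 mod 43 and 21 < 42, so ord_43(25) = 21 ≠ 42 and 25 is not a primitive root.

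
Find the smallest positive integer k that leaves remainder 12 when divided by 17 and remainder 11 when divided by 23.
M = 17 × 23 = 391. M₁ = 23, y₁ ≡ 3 (mod 17). M₂ = 17, y₂ ≡ 19 (mod 23). k = 12×23×3 + 11×17×19 ≡ 80 (mod 391)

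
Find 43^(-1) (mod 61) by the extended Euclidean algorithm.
Extended GCD: 43(-17) + 61(12) = 1. So 43^(-1) ≡ -17 ≡ 44 (mod 61). Verify: 43 × 44 = 1892 ≡ 1 (mod 61)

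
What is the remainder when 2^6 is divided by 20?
By repeated squaring (mod 20): 2^{1}≡2, 2^{2}≡4, 2^{4}≡16. Then 2^{6} = 2^{4+2} ≡ 16 × 4 ≡ 4 (mod 20)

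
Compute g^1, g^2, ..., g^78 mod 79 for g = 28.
28^1, 28^2, ..., 28^{78} mod 79: [28, 73, 69, 36, 60, 21, 35, 32, 27, 45, 75, 46, 24, 40, 14, 76, 74, 18, 30, 50, 57, 16, 53, 62, 77, 23, 12, 20, 7, 38, 37, 9, 15, 25, 68, 8, 66, 31, 78, 51, 6, 10, 43, 19, 58, 44, 47, 52, 34, 4, 33, 55, 39, 65, 3, 5, 61, 49, 29, 22, 63, 26, 17, 2, 56, 67, 59, 72, 41, 42, 70, 64, 54, 11, 71, 13, 48, 1]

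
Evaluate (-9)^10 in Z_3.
By repeated squaring (mod 3): (-9)^{1}≡0, (-9)^{2}≡0, (-9)^{4}≡0, (-9)^{8}≡0. Then (-9)^{10} = (-9)^{8+2} ≡ 0 × 0 ≡ 0 (mod 3)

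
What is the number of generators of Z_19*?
A prime p has φ(p-1) primitive roots; here φ(18) = 6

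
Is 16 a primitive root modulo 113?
16^{7} ≡ 1 mod 113 and 7 < 112, so ord_113(16) = 7 ≠ 112 and 16 is not a primitive root.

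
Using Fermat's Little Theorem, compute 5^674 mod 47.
By Fermat: 5^{46} ≡ 1 (mod 47). 674 ≡ 30 (mod 46). So 5^{674} ≡ 5^{30} ≡ 36 (mod 47)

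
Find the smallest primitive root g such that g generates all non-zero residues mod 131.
g = 2. For each prime q|130: 2^{65}≡130, 2^{26}≡53, 2^{10}≡107, none ≡ 1, so ord_131(2) = 130 and 2 is a primitive root.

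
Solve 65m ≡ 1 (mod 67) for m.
Since 67 is prime, by Fermat 65^(-1) ≡ 65^{65} ≡ 33 (mod 67). Verify: 65 × 33 = 2145 ≡ 1 (mod 67)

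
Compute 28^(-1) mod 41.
Since 41 is prime, by Fermat 28^(-1) ≡ 28^{39} ≡ 22 mod 41. Verify: 28 × 22 = 616 ≡ 1 mod 41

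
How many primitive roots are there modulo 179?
There are φ(179-1) = φ(178) = 88 primitive roots modulo 179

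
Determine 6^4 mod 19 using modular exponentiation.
6^{4} = 1296 ≡ 4 (mod 19)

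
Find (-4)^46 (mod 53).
By repeated squaring (mod 53): (-4)^{1}≡49, (-4)^{2}≡16, (-4)^{4}≡44, (-4)^{8}≡28, (-4)^{16}≡42, (-4)^{32}≡15. Then (-4)^{46} = (-4)^{32+8+4+2} ≡ 15 × 28 × 44 × 16 ≡ 46 (mod 53)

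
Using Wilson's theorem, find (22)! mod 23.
By Wilson's theorem, (22)! ≡ -1 ≡ 22 (mod 23)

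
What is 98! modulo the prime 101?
(100)! = (98)! × (99) × (100) ≡ -1 (mod 101). So (98)! ≡ -1 × [(100)(99)]^(-1) ≡ 50 (mod 101)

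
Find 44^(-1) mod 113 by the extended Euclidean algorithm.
Extended GCD: 44(18) + 113(-7) = 1. So 44^(-1) ≡ 18 mod 113. Verify: 44 × 18 = 792 ≡ 1 mod 113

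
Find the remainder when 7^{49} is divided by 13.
By Fermat: 7^{12} ≡ 1 (mod 13). 49 = 4×12 + 1. So 7^{49} ≡ 7^{1} ≡ 7 (mod 13)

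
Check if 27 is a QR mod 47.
By Euler's criterion: 27^{23} ≡ 1 (mod 47). Since this equals 1, 27 is a QR.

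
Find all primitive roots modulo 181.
There are φ(180) = 48 primitive roots mod 181: {2, 10, 18, 21, 23, 24, 28, 41, 47, 50, 53, 54, 57, 58, 63, 66, 69, 76, 77, 78, 83, 84, 85, 90, 91, 96, 97, 98, 103, 104, 105, 112, 115, 118, 123, 124, 127, 128, 131, 134, 140, 153, 157, 158, 160, 163, 171, 179}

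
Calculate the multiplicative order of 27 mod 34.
Powers of 27 mod 34: 27^1≡27, 27^2≡15, 27^3≡31, 27^4≡21, 27^5≡23, 27^6≡9, 27^7≡5, 27^8≡33, 27^9≡7, 27^10≡19, 27^11≡3, 27^12≡13, 27^13≡11, 27^14≡25, 27^15≡29, 27^16≡1. ord_34(27) = 16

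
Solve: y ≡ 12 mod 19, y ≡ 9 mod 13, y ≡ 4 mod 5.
M = 19 × 13 × 5 = 1235. M₁ = 65, y₁ ≡ 12 mod 19. M₂ = 95, y₂ ≡ 10 mod 13. M₃ = 247, y₃ ≡ 3 mod 5. y = 12×65×12 + 9×95×10 + 4×247×3 ≡ 1114 mod 1235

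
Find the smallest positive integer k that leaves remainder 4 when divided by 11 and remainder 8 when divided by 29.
M = 11 × 29 = 319. M₁ = 29, y₁ ≡ 8 mod 11. M₂ = 11, y₂ ≡ 8 mod 29. k = 4×29×8 + 8×11×8 ≡ 37 mod 319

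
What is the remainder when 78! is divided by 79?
By Wilson's theorem, (78)! ≡ -1 ≡ 78 mod 79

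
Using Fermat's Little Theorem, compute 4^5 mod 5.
By Fermat: 4^{4} ≡ 1 (mod 5). So 4^{5} = 4^{4} · 4^{1} ≡ 4^{1} ≡ 4 (mod 5)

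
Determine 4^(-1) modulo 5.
Since 5 is prime, by Fermat 4^(-1) ≡ 4^{3} ≡ 4 mod 5. Verify: 4 × 4 = 16 ≡ 1 mod 5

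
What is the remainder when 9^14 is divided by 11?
Using Fermat: 9^{10} ≡ 1 mod 11. 14 ≡ 4 mod 10. So 9^{14} ≡ 9^{4} ≡ 5 mod 11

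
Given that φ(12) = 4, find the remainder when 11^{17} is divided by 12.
By Euler: 11^{4} ≡ 1 mod 12 since gcd(11, 12) = 1. 17 = 4×4 + 1. So 11^{17} ≡ 11^{1} ≡ 11 mod 12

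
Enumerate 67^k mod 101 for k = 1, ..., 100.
67^1, 67^2, ..., 67^{100} mod 101: [67, 45, 86, 5, 32, 23, 26, 25, 59, 14, 29, 24, 93, 70, 44, 19, 61, 47, 18, 95, 2, 33, 90, 71, 10, 64, 46, 52, 50, 17, 28, 58, 48, 85, 39, 88, 38, 21, 94, 36, 89, 4, 66, 79, 41, 20, 27, 92, 3, 100, 34, 56, 15, 96, 69, 78, 75, 76, 42, 87, 72, 77, 8, 31, 57, 82, 40, 54, 83, 6, 99, 68, 11, 30, 91, 37, 55, 49, 51, 84, 73, 43, 53, 16, 62, 13, 63, 80, 7, 65, 12, 97, 35, 22, 60, 81, 74, 9, 98, 1]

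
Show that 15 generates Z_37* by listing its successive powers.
15^1, 15^2, ..., 15^{36} mod 37: [15, 3, 8, 9, 24, 27, 35, 7, 31, 21, 19, 26, 20, 4, 23, 12, 32, 36, 22, 34, 29, 28, 13, 10, 2, 30, 6, 16, 18, 11, 17, 33, 14, 25, 5, 1]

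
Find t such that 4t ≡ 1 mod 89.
Since 89 is prime, by Fermat 4^(-1) ≡ 4^{87} ≡ 67 mod 89. Verify: 4 × 67 = 268 ≡ 1 mod 89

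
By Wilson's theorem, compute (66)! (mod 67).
By Wilson's theorem, (66)! ≡ -1 ≡ 66 (mod 67)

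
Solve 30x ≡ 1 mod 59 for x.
Since 59 is prime, by Fermat 30^(-1) ≡ 30^{57} ≡ 2 mod 59. Verify: 30 × 2 = 60 ≡ 1 mod 59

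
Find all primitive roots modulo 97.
There are φ(96) = 32 primitive roots mod 97: {5, 7, 10, 13, 14, 15, 17, 21, 23, 26, 29, 37, 38, 39, 40, 41, 56, 57, 58, 59, 60, 68, 71, 74, 76, 80, 82, 83, 84, 87, 90, 92}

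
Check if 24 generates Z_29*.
24^{7} ≡ 1 (mod 29) and 7 < 28, so ord_29(24) = 7 ≠ 28 and 24 is not a primitive root.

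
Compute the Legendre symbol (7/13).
(7/13) = 7^{6} mod 13 = -1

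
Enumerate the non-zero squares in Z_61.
Squares in Z_61*: {1, 3, 4, 5, 9, 12, 13, 14, 15, 16, 19, 20, 22, 25, 27, 34, 36, 39, 41, 42, 45, 46, 47, 48, 49, 52, 56, 57, 58, 60}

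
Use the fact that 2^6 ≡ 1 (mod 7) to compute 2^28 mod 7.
By Fermat: 2^{6} ≡ 1 (mod 7). 28 = 4×6 + 4. So 2^{28} ≡ 2^{4} ≡ 2 (mod 7)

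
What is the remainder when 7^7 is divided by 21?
By repeated squaring (mod 21): 7^{1}≡7, 7^{2}≡7, 7^{4}≡7. Then 7^{7} = 7^{4+2+1} ≡ 7 × 7 × 7 ≡ 7 (mod 21)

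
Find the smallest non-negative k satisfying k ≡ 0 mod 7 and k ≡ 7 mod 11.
M = 7 × 11 = 77. M₁ = 11, y₁ ≡ 2 mod 7. M₂ = 7, y₂ ≡ 8 mod 11. k = 0×11×2 + 7×7×8 ≡ 7 mod 77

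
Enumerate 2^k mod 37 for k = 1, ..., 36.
2^1, 2^2, ..., 2^{36} mod 37: [2, 4, 8, 16, 32, 27, 17, 34, 31, 25, 13, 26, 15, 30, 23, 9, 18, 36, 35, 33, 29, 21, 5, 10, 20, 3, 6, 12, 24, 11, 22, 7, 14, 28, 19, 1]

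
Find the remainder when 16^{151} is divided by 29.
By Fermat: 16^{28} ≡ 1 mod 29. 151 = 5×28 + 11. So 16^{151} ≡ 16^{11} ≡ 25 mod 29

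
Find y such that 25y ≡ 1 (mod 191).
Since 191 is prime, by Fermat 25^(-1) ≡ 25^{189} ≡ 107 (mod 191). Verify: 25 × 107 = 2675 ≡ 1 (mod 191)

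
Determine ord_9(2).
Powers of 2 mod 9: 2^1≡2, 2^2≡4, 2^3≡8, 2^4≡7, 2^5≡5, 2^6≡1. Order = 6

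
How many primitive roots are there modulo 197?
There are φ(197-1) = φ(196) = 84 primitive roots modulo 197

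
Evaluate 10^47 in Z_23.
Using Fermat: 10^{22} ≡ 1 (mod 23). 47 ≡ 3 (mod 22). So 10^{47} ≡ 10^{3} ≡ 11 (mod 23)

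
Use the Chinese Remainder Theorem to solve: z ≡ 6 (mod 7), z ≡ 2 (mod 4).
M = 7 × 4 = 28. M₁ = 4, y₁ ≡ 2 (mod 7). M₂ = 7, y₂ ≡ 3 (mod 4). z = 6×4×2 + 2×7×3 ≡ 6 (mod 28)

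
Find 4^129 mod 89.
Using Fermat: 4^{88} ≡ 1 mod 89. 129 ≡ 41 mod 88. So 4^{129} ≡ 4^{41} ≡ 32 mod 89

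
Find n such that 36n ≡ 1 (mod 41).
Since 41 is prime, by Fermat 36^(-1) ≡ 36^{39} ≡ 8 (mod 41). Verify: 36 × 8 = 288 ≡ 1 (mod 41)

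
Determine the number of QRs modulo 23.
The squaring map on Z_23* is 2-to-1, so there are (22)/2 = 11 QRs.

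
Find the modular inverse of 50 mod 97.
Since 97 is prime, by Fermat 50^(-1) ≡ 50^{95} ≡ 33 mod 97. Verify: 50 × 33 = 1650 ≡ 1 mod 97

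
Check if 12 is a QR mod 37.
By Euler's criterion: 12^{18} ≡ 1 mod 37. Since this equals 1, 12 is a QR.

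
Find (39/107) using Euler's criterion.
(39/107) = 39^{53} mod 107 = 1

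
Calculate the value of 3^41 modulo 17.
Using Fermat: 3^{16} ≡ 1 mod 17. 41 ≡ 9 mod 16. So 3^{41} ≡ 3^{9} ≡ 14 mod 17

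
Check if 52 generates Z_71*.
ord_71(52) divides 70. For each prime q|70: 52^{35}≡70, 52^{14}≡54, 52^{10}≡37, none ≡ 1. So 52 has order 70 and is a primitive root mod 71.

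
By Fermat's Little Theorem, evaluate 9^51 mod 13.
By Fermat: 9^{12} ≡ 1 mod 13. 51 = 4×12 + 3. So 9^{51} ≡ 9^{3} ≡ 1 mod 13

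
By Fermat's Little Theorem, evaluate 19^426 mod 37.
By Fermat: 19^{36} ≡ 1 (mod 37). 426 ≡ 30 (mod 36). So 19^{426} ≡ 19^{30} ≡ 27 (mod 37)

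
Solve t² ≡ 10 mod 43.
The square roots of 10 mod 43 are 15 and 28. Verify: 15² = 225 ≡ 10 mod 43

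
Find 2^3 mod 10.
2^{3} = 8 ≡ 8 mod 10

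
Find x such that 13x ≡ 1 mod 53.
Since 53 is prime, by Fermat 13^(-1) ≡ 13^{51} ≡ 49 mod 53. Verify: 13 × 49 = 637 ≡ 1 mod 53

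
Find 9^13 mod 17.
By repeated squaring mod 17: 9^{1}≡9, 9^{2}≡13, 9^{4}≡16, 9^{8}≡1. Then 9^{13} = 9^{8+4+1} ≡ 1 × 16 × 9 ≡ 8 mod 17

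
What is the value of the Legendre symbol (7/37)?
(7/37) = 7^{18} mod 37 = 1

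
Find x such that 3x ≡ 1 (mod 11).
Since 11 is prime, by Fermat 3^(-1) ≡ 3^{9} ≡ 4 (mod 11). Verify: 3 × 4 = 12 ≡ 1 (mod 11)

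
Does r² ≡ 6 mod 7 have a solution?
By Euler's criterion: 6^{3} ≡ 6 mod 7. Since this equals -1 (≡ 6), 6 is not a QR.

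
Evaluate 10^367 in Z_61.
Using Fermat: 10^{60} ≡ 1 mod 61. 367 ≡ 7 mod 60. So 10^{367} ≡ 10^{7} ≡ 26 mod 61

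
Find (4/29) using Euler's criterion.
(4/29) = 4^{14} mod 29 = 1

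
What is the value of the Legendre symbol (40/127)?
(40/127) = 40^{63} mod 127 = -1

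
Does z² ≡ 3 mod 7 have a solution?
By Euler's criterion: 3^{3} ≡ 6 mod 7. Since this equals -1 (≡ 6), 3 is not a QR.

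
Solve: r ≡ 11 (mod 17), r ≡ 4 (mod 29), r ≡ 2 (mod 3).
M = 17 × 29 × 3 = 1479. M₁ = 87, y₁ ≡ 9 (mod 17). M₂ = 51, y₂ ≡ 4 (mod 29). M₃ = 493, y₃ ≡ 1 (mod 3). r = 11×87×9 + 4×51×4 + 2×493×1 ≡ 62 (mod 1479)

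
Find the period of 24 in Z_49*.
Powers of 24 mod 49: 24^1≡24, 24^2≡37, 24^3≡6, 24^4≡46, 24^5≡26, 24^6≡36, 24^7≡31, 24^8≡9, 24^9≡20, 24^10≡39, 24^11≡5, 24^12≡22, 24^13≡38, 24^14≡30, 24^15≡34, 24^16≡32, 24^17≡33, 24^18≡8, 24^19≡45, 24^20≡2, 24^21≡48, 24^22≡25, 24^23≡12, 24^24≡43, 24^25≡3, 24^26≡23, 24^27≡13, 24^28≡18, 24^29≡40, 24^30≡29, 24^31≡10, 24^32≡44, 24^33≡27, 24^34≡11, 24^35≡19, 24^36≡15, 24^37≡17, 24^38≡16, 24^39≡41, 24^40≡4, 24^41≡47, 24^42≡1. Order = 42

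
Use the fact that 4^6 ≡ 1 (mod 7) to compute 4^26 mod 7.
By Fermat: 4^{6} ≡ 1 (mod 7). 26 = 4×6 + 2. So 4^{26} ≡ 4^{2} ≡ 2 (mod 7)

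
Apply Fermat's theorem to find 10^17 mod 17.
By Fermat: 10^{16} ≡ 1 mod 17. So 10^{17} = 10^{16} · 10^{1} ≡ 10^{1} ≡ 10 mod 17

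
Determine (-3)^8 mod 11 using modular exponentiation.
By repeated squaring (mod 11): (-3)^{1}≡8, (-3)^{2}≡9, (-3)^{4}≡4, (-3)^{8}≡5. So (-3)^{8} ≡ 5 (mod 11)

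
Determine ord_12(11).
Powers of 11 mod 12: 11^1≡11, 11^2≡1. So the order of 11 is 2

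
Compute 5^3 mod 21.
5^{3} = 125 ≡ 20 mod 21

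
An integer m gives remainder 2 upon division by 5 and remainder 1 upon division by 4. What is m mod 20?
M = 5 × 4 = 20. M₁ = 4, y₁ ≡ 4 mod 5. M₂ = 5, y₂ ≡ 1 mod 4. m = 2×4×4 + 1×5×1 ≡ 17 mod 20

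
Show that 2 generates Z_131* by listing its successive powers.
2^1, 2^2, ..., 2^{130} mod 131: [2, 4, 8, 16, 32, 64, 128, 125, 119, 107, 83, 35, 70, 9, 18, 36, 72, 13, 26, 52, 104, 77, 23, 46, 92, 53, 106, 81, 31, 62, 124, 117, 103, 75, 19, 38, 76, 21, 42, 84, 37, 74, 17, 34, 68, 5, 10, 20, 40, 80, 29, 58, 116, 101, 71, 11, 22, 44, 88, 45, 90, 49, 98, 65, 130, 129, 127, 123, 115, 99, 67, 3, 6, 12, 24, 48, 96, 61, 122, 113, 95, 59, 118, 105, 79, 27, 54, 108, 85, 39, 78, 25, 50, 100, 69, 7, 14, 28, 56, 112, 93, 55, 110, 89, 47, 94, 57, 114, 97, 63, 126, 121, 111, 91, 51, 102, 73, 15, 30, 60, 120, 109, 87, 43, 86, 41, 82, 33, 66, 1]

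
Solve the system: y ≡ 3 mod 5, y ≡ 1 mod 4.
M = 5 × 4 = 20. M₁ = 4, y₁ ≡ 4 mod 5. M₂ = 5, y₂ ≡ 1 mod 4. y = 3×4×4 + 1×5×1 ≡ 13 mod 20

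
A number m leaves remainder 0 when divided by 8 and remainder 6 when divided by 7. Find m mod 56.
M = 8 × 7 = 56. M₁ = 7, y₁ ≡ 7 mod 8. M₂ = 8, y₂ ≡ 1 mod 7. m = 0×7×7 + 6×8×1 ≡ 48 mod 56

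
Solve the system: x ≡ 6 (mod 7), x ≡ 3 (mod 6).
M = 7 × 6 = 42. M₁ = 6, y₁ ≡ 6 (mod 7). M₂ = 7, y₂ ≡ 1 (mod 6). x = 6×6×6 + 3×7×1 ≡ 27 (mod 42)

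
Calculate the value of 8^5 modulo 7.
By repeated squaring mod 7: 8^{1}≡1, 8^{2}≡1, 8^{4}≡1. Then 8^{5} = 8^{4+1} ≡ 1 × 1 ≡ 1 mod 7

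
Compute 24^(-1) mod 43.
Since 43 is prime, by Fermat 24^(-1) ≡ 24^{41} ≡ 9 mod 43. Verify: 24 × 9 = 216 ≡ 1 mod 43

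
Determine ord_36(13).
Powers of 13 mod 36: 13^1≡13, 13^2≡25, 13^3≡1. So the order of 13 is 3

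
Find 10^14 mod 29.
By repeated squaring mod 29: 10^{1}≡10, 10^{2}≡13, 10^{4}≡24, 10^{8}≡25. Then 10^{14} = 10^{8+4+2} ≡ 25 × 24 × 13 ≡ 28 mod 29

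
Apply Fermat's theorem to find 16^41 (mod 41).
By Fermat: 16^{40} ≡ 1 (mod 41). So 16^{41} = 16^{40} · 16^{1} ≡ 16^{1} ≡ 16 (mod 41)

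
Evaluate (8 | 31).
(8/31) = 8^{15} mod 31 = 1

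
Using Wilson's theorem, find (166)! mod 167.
By Wilson's theorem, (166)! ≡ -1 ≡ 166 (mod 167)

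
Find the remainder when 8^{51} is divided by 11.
By Fermat: 8^{10} ≡ 1 (mod 11). 51 = 5×10 + 1. So 8^{51} ≡ 8^{1} ≡ 8 (mod 11)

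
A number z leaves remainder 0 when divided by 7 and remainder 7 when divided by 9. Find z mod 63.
M = 7 × 9 = 63. M₁ = 9, y₁ ≡ 4 mod 7. M₂ = 7, y₂ ≡ 4 mod 9. z = 0×9×4 + 7×7×4 ≡ 7 mod 63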